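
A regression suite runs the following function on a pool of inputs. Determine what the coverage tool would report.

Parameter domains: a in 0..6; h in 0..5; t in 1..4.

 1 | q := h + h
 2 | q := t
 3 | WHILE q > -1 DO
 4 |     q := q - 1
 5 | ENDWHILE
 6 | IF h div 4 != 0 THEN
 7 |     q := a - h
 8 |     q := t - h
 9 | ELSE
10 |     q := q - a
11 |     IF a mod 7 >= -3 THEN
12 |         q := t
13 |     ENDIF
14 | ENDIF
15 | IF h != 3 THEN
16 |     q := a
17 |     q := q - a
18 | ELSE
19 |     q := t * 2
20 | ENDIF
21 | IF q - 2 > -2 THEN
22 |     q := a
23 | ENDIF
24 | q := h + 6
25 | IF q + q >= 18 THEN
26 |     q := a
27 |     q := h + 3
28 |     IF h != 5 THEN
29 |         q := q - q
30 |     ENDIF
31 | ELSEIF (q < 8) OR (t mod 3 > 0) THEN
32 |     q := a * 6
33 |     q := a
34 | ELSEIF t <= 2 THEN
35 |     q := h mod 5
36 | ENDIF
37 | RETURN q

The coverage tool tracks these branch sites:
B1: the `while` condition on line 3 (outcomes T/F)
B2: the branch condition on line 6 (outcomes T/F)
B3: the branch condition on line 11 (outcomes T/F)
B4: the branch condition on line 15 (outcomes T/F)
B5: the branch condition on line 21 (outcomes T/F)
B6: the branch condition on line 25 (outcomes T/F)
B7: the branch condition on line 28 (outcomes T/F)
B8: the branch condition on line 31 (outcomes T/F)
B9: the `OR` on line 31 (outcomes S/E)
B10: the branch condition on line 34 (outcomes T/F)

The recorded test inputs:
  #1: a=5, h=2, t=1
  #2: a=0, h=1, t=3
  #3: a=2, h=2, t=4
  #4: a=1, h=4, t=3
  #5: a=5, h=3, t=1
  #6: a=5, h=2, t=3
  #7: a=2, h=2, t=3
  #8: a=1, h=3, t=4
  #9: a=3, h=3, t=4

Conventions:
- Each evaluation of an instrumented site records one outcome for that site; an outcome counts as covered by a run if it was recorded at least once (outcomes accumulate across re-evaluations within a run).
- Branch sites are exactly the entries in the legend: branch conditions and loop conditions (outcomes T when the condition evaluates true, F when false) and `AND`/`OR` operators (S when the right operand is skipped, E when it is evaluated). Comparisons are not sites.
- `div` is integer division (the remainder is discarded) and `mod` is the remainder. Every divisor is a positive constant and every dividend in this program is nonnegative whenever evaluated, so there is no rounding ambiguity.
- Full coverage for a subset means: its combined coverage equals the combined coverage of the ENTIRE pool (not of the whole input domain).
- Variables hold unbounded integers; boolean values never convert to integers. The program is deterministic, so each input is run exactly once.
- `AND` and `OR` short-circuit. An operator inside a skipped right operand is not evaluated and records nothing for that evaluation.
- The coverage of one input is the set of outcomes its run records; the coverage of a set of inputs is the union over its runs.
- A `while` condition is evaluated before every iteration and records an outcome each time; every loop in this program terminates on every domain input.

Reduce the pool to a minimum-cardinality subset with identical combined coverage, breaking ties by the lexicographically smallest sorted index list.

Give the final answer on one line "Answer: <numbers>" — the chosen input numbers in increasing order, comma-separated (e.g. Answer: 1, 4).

#1 (a=5, h=2, t=1) -> B1->T, B1->T, B1->F, B2->F, B3->T, B4->T, B5->F, B6->F, B9->E, B8->T; covered: B1=T, B1=F, B2=F, B3=T, B4=T, B5=F, B6=F, B8=T, B9=E
#2 (a=0, h=1, t=3) -> B1->T, B1->T, B1->T, B1->T, B1->F, B2->F, B3->T, B4->T, B5->F, B6->F, B9->S, B8->T; covered: B1=T, B1=F, B2=F, B3=T, B4=T, B5=F, B6=F, B8=T, B9=S
#3 (a=2, h=2, t=4) -> B1->T, B1->T, B1->T, B1->T, B1->T, B1->F, B2->F, B3->T, B4->T, B5->F, B6->F, B9->E, B8->T; covered: B1=T, B1=F, B2=F, B3=T, B4=T, B5=F, B6=F, B8=T, B9=E
#4 (a=1, h=4, t=3) -> B1->T, B1->T, B1->T, B1->T, B1->F, B2->T, B4->T, B5->F, B6->T, B7->T; covered: B1=T, B1=F, B2=T, B4=T, B5=F, B6=T, B7=T
#5 (a=5, h=3, t=1) -> B1->T, B1->T, B1->F, B2->F, B3->T, B4->F, B5->T, B6->T, B7->T; covered: B1=T, B1=F, B2=F, B3=T, B4=F, B5=T, B6=T, B7=T
#6 (a=5, h=2, t=3) -> B1->T, B1->T, B1->T, B1->T, B1->F, B2->F, B3->T, B4->T, B5->F, B6->F, B9->E, B8->F, B10->F; covered: B1=T, B1=F, B2=F, B3=T, B4=T, B5=F, B6=F, B8=F, B9=E, B10=F
#7 (a=2, h=2, t=3) -> B1->T, B1->T, B1->T, B1->T, B1->F, B2->F, B3->T, B4->T, B5->F, B6->F, B9->E, B8->F, B10->F; covered: B1=T, B1=F, B2=F, B3=T, B4=T, B5=F, B6=F, B8=F, B9=E, B10=F
#8 (a=1, h=3, t=4) -> B1->T, B1->T, B1->T, B1->T, B1->T, B1->F, B2->F, B3->T, B4->F, B5->T, B6->T, B7->T; covered: B1=T, B1=F, B2=F, B3=T, B4=F, B5=T, B6=T, B7=T
#9 (a=3, h=3, t=4) -> B1->T, B1->T, B1->T, B1->T, B1->T, B1->F, B2->F, B3->T, B4->F, B5->T, B6->T, B7->T; covered: B1=T, B1=F, B2=F, B3=T, B4=F, B5=T, B6=T, B7=T
together the pool reaches 17 outcomes: B1=T, B1=F, B2=T, B2=F, B3=T, B4=T, B4=F, B5=T, B5=F, B6=T, B6=F, B7=T, B8=T, B8=F, B9=S, B9=E, B10=F
checked all size-1 subsets: none covers 17 outcomes (max 10/17)
checked all size-2 subsets: none covers 17 outcomes (max 14/17)
checked all size-3 subsets: none covers 17 outcomes (max 16/17)
inputs {2, 4, 5, 6} (size 4) cover everything; no size-4 subset with a lexicographically smaller index list covers all 17

Answer: 2, 4, 5, 6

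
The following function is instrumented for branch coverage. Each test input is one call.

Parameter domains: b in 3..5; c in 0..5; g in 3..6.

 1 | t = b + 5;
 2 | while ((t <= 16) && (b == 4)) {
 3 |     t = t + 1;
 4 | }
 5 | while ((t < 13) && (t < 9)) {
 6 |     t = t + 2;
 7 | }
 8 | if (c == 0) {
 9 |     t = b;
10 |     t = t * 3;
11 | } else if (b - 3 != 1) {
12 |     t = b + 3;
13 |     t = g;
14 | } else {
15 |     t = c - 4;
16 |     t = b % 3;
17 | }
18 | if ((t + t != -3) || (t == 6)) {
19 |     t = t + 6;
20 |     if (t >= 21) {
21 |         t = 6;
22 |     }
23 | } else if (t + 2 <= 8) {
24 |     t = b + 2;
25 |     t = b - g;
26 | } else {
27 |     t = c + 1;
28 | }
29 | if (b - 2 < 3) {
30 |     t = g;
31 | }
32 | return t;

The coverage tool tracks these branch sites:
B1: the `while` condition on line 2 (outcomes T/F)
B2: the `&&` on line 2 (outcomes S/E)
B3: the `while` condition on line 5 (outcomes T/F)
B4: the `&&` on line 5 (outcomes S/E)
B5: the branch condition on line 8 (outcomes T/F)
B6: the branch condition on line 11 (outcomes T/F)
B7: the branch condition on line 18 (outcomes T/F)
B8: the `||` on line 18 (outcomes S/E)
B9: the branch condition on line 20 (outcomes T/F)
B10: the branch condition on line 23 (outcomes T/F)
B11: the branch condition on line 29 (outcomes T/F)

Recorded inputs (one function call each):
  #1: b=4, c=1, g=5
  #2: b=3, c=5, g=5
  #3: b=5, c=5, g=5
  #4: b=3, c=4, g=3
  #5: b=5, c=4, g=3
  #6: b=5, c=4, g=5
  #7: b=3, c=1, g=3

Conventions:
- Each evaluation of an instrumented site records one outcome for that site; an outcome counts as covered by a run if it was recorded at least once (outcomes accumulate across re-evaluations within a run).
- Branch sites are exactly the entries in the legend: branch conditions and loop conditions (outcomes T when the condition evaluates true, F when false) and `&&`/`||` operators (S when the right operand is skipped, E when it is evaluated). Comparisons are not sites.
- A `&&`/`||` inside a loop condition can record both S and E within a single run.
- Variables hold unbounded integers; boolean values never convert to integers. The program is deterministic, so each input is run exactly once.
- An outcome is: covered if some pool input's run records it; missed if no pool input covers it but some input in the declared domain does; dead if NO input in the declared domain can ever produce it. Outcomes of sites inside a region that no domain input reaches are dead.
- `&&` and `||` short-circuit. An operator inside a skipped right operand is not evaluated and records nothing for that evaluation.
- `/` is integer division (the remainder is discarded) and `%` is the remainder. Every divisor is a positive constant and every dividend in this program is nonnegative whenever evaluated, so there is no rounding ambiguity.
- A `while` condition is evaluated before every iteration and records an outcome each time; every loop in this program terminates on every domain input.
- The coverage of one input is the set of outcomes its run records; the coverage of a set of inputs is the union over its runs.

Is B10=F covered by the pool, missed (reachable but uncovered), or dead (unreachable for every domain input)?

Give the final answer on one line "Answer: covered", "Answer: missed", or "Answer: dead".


no pool input records B10=F
checking all 72 inputs in the declared domain: B10=F is never recorded -> dead
Answer: dead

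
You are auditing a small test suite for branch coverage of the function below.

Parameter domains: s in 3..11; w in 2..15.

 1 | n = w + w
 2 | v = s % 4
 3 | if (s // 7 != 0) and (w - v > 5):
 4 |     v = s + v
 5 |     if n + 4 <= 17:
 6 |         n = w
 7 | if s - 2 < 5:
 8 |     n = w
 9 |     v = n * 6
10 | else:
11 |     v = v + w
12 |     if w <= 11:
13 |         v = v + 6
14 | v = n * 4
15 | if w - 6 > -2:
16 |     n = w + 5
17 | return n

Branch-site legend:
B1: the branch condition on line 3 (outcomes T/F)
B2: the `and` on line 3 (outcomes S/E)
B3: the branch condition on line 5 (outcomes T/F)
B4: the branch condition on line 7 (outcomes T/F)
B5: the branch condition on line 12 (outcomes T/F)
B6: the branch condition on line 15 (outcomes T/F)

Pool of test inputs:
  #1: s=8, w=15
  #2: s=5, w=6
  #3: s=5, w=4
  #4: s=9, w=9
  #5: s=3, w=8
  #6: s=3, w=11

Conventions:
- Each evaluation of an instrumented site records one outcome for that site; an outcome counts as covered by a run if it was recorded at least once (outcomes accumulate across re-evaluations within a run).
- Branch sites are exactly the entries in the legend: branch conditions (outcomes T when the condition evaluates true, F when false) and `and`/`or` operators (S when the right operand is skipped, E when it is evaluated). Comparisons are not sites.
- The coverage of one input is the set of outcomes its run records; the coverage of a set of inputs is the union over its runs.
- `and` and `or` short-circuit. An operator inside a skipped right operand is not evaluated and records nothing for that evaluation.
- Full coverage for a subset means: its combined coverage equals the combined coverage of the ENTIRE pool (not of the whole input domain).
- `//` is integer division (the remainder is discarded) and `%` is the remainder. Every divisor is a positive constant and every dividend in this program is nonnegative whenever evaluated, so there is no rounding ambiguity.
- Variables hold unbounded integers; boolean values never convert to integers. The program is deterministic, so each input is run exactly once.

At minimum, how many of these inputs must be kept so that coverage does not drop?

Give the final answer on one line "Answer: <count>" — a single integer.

run #1 (s=8, w=15) runs B2->E, B1->T, B3->F, B4->F, B5->F, B6->T; records B1=T, B2=E, B3=F, B4=F, B5=F, B6=T
run #2 (s=5, w=6) runs B2->S, B1->F, B4->T, B6->T; records B1=F, B2=S, B4=T, B6=T
run #3 (s=5, w=4) runs B2->S, B1->F, B4->T, B6->F; records B1=F, B2=S, B4=T, B6=F
run #4 (s=9, w=9) runs B2->E, B1->T, B3->F, B4->F, B5->T, B6->T; records B1=T, B2=E, B3=F, B4=F, B5=T, B6=T
run #5 (s=3, w=8) runs B2->S, B1->F, B4->T, B6->T; records B1=F, B2=S, B4=T, B6=T
run #6 (s=3, w=11) runs B2->S, B1->F, B4->T, B6->T; records B1=F, B2=S, B4=T, B6=T
union over all inputs: B1=T, B1=F, B2=S, B2=E, B3=F, B4=T, B4=F, B5=T, B5=F, B6=T, B6=F (11 outcomes)
every size-1 subset falls short of the 11 outcomes (best: 6/11)
every size-2 subset falls short of the 11 outcomes (best: 10/11)
size 3: inputs {1, 3, 4} cover all 11 outcomes, and no lexicographically smaller subset of this size does

Answer: 3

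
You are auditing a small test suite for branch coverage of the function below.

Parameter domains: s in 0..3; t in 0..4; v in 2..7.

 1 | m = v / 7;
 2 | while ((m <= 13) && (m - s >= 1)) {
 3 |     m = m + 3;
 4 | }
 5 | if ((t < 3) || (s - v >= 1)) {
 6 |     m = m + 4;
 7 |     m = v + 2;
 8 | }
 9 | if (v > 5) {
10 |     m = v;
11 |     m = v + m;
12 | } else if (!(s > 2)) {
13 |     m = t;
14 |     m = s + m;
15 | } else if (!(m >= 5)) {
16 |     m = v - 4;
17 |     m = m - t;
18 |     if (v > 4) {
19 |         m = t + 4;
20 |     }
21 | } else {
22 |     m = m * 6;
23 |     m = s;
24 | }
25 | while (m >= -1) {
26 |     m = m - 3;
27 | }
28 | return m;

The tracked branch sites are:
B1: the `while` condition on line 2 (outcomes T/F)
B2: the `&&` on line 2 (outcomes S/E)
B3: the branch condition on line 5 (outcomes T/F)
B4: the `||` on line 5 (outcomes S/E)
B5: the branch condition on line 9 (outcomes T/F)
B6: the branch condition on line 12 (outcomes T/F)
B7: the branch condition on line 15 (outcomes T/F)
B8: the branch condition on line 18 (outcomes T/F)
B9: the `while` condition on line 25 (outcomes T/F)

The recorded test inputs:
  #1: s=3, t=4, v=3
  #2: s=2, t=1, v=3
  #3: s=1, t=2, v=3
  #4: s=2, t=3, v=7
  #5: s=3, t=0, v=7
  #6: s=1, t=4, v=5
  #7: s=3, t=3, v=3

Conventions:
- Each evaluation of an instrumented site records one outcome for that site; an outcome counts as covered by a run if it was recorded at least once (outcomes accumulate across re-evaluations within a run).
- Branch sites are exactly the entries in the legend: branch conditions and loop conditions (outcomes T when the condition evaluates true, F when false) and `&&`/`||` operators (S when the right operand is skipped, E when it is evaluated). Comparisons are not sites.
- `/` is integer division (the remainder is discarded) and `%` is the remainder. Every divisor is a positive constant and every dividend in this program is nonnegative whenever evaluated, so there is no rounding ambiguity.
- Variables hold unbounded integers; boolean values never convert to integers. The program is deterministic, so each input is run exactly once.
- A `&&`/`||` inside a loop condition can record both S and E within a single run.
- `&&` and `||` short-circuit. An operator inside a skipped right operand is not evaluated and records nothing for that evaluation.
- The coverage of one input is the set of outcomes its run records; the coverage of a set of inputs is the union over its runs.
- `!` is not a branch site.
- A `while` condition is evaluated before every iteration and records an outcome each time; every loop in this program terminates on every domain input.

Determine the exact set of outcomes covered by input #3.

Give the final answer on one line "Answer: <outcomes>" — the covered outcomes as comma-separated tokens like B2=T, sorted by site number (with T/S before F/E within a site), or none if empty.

Running input #3 (s=1, t=2, v=3), event by event:
  B2->E, B1->F, B4->S, B3->T, B5->F, B6->T, B9->T, B9->T, B9->F
deduplicating events, the covered set is: B1=F, B2=E, B3=T, B4=S, B5=F, B6=T, B9=T, B9=F

Answer: B1=F, B2=E, B3=T, B4=S, B5=F, B6=T, B9=T, B9=F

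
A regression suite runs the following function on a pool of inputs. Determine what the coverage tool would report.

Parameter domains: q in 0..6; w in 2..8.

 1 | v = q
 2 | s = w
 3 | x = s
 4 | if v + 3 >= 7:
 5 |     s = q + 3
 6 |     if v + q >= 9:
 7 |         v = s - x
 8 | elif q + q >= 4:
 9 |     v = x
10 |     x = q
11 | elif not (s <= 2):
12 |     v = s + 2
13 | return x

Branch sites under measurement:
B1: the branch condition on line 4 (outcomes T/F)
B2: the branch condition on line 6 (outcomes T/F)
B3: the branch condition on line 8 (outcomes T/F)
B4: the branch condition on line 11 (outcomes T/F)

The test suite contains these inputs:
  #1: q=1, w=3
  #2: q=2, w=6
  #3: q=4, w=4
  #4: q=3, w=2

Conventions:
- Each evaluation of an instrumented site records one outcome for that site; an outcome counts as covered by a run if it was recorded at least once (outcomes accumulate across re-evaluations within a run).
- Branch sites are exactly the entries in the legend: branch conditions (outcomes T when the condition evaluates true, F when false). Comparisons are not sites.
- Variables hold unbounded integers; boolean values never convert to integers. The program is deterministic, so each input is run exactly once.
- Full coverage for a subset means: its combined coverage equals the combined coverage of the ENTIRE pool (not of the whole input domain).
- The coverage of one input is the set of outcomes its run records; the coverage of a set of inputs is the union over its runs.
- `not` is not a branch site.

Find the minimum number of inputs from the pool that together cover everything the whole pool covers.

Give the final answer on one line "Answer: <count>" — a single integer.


#1 (q=1, w=3) -> B1->F, B3->F, B4->T; covered: B1=F, B3=F, B4=T
#2 (q=2, w=6) -> B1->F, B3->T; covered: B1=F, B3=T
#3 (q=4, w=4) -> B1->T, B2->F; covered: B1=T, B2=F
#4 (q=3, w=2) -> B1->F, B3->T; covered: B1=F, B3=T
together the pool reaches 6 outcomes: B1=T, B1=F, B2=F, B3=T, B3=F, B4=T
checked all size-1 subsets: none covers 6 outcomes (max 3/6)
checked all size-2 subsets: none covers 6 outcomes (max 5/6)
the canonical winner is {1, 2, 3}: size 3, full 6-outcome coverage, earliest index list among size-3 covers
Answer: 3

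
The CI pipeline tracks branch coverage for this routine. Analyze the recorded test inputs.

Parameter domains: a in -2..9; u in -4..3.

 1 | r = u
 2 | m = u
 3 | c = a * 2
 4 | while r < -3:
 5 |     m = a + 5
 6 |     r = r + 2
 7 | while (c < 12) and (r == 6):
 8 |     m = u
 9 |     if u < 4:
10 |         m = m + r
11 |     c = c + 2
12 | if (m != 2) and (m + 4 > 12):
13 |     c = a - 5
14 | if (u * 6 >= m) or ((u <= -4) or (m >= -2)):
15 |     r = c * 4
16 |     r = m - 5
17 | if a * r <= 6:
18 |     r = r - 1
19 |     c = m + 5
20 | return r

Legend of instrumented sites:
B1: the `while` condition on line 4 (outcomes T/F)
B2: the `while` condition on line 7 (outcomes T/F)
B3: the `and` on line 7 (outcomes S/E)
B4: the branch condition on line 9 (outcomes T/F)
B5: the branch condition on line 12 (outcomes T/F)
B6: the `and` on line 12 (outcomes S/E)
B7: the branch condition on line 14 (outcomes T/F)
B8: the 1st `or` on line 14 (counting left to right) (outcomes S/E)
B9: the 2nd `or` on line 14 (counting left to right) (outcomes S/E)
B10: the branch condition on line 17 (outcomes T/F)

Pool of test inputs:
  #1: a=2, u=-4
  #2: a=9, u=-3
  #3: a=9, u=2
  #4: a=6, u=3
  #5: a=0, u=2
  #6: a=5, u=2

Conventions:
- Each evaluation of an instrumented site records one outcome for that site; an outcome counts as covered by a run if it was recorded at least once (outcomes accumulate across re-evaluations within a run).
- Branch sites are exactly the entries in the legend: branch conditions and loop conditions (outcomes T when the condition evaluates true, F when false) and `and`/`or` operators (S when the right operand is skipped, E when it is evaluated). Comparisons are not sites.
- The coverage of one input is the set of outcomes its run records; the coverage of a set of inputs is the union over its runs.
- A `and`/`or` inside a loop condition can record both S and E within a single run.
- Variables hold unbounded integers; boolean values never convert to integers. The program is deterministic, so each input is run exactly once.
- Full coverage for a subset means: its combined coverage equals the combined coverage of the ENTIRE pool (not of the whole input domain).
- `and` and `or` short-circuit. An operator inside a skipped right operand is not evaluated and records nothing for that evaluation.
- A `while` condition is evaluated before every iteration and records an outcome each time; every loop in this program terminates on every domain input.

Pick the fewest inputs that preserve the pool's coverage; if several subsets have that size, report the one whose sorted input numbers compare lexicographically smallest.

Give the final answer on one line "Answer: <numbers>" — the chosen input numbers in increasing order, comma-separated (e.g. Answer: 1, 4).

test 1 (a=2, u=-4) fires B1->T, B1->F, B3->E, B2->F, B6->E, B5->F, B8->E, B9->S, B7->T, B10->T; hits B1=T, B1=F, B2=F, B3=E, B5=F, B6=E, B7=T, B8=E, B9=S, B10=T
test 2 (a=9, u=-3) fires B1->F, B3->S, B2->F, B6->E, B5->F, B8->E, B9->E, B7->F, B10->T; hits B1=F, B2=F, B3=S, B5=F, B6=E, B7=F, B8=E, B9=E, B10=T
test 3 (a=9, u=2) fires B1->F, B3->S, B2->F, B6->S, B5->F, B8->S, B7->T, B10->T; hits B1=F, B2=F, B3=S, B5=F, B6=S, B7=T, B8=S, B10=T
test 4 (a=6, u=3) fires B1->F, B3->S, B2->F, B6->E, B5->F, B8->S, B7->T, B10->T; hits B1=F, B2=F, B3=S, B5=F, B6=E, B7=T, B8=S, B10=T
test 5 (a=0, u=2) fires B1->F, B3->E, B2->F, B6->S, B5->F, B8->S, B7->T, B10->T; hits B1=F, B2=F, B3=E, B5=F, B6=S, B7=T, B8=S, B10=T
test 6 (a=5, u=2) fires B1->F, B3->E, B2->F, B6->S, B5->F, B8->S, B7->T, B10->T; hits B1=F, B2=F, B3=E, B5=F, B6=S, B7=T, B8=S, B10=T
pool-wide coverage (15 outcomes): B1=T, B1=F, B2=F, B3=S, B3=E, B5=F, B6=S, B6=E, B7=T, B7=F, B8=S, B8=E, B9=S, B9=E, B10=T
every size-1 subset falls short of the 15 outcomes (best: 10/15)
every size-2 subset falls short of the 15 outcomes (best: 13/15)
inputs {1, 2, 3} (size 3) cover everything; no size-3 subset with a lexicographically smaller index list covers all 15

Answer: 1, 2, 3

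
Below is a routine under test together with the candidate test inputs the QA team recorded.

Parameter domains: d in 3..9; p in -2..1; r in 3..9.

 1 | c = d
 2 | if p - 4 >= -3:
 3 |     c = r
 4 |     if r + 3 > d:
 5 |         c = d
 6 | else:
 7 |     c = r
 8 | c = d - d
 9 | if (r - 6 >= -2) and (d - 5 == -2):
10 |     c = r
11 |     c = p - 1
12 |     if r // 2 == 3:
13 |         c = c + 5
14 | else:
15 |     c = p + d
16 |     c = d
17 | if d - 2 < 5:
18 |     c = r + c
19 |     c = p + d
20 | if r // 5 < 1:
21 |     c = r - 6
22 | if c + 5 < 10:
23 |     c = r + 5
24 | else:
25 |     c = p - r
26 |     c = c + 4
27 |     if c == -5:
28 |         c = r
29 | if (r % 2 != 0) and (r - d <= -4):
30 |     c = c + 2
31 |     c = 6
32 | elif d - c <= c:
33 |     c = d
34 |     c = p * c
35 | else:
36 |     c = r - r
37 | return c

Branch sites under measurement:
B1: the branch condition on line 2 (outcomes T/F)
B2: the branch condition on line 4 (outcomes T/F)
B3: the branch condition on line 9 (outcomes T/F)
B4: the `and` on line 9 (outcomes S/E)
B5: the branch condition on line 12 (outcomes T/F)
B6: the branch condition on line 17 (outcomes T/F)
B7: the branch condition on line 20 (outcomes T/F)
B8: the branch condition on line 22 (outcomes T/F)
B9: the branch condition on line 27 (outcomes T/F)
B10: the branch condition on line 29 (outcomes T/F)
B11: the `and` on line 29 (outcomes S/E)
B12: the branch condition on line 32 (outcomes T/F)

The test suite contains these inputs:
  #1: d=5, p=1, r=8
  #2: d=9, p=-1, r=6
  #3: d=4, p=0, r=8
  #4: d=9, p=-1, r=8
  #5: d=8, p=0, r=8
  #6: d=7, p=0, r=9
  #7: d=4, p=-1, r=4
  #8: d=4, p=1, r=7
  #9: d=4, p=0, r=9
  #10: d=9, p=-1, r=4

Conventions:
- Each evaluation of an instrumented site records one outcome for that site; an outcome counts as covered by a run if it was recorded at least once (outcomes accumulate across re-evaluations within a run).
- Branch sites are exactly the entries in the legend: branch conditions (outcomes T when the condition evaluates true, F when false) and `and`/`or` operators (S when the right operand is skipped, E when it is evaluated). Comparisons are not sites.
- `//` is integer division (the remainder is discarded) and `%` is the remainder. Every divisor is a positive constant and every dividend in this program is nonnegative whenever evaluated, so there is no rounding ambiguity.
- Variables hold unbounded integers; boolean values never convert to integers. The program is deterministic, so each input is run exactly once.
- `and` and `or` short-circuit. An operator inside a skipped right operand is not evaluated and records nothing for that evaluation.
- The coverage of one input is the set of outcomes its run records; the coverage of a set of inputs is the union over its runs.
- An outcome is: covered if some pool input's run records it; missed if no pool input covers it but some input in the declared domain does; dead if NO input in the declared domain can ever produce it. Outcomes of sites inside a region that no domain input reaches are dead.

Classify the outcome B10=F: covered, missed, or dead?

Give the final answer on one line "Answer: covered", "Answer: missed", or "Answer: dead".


B10=F is recorded by pool input(s) 1, 2, 3, 4, 5, 6, 7, 8, 9, 10 -> covered
Answer: covered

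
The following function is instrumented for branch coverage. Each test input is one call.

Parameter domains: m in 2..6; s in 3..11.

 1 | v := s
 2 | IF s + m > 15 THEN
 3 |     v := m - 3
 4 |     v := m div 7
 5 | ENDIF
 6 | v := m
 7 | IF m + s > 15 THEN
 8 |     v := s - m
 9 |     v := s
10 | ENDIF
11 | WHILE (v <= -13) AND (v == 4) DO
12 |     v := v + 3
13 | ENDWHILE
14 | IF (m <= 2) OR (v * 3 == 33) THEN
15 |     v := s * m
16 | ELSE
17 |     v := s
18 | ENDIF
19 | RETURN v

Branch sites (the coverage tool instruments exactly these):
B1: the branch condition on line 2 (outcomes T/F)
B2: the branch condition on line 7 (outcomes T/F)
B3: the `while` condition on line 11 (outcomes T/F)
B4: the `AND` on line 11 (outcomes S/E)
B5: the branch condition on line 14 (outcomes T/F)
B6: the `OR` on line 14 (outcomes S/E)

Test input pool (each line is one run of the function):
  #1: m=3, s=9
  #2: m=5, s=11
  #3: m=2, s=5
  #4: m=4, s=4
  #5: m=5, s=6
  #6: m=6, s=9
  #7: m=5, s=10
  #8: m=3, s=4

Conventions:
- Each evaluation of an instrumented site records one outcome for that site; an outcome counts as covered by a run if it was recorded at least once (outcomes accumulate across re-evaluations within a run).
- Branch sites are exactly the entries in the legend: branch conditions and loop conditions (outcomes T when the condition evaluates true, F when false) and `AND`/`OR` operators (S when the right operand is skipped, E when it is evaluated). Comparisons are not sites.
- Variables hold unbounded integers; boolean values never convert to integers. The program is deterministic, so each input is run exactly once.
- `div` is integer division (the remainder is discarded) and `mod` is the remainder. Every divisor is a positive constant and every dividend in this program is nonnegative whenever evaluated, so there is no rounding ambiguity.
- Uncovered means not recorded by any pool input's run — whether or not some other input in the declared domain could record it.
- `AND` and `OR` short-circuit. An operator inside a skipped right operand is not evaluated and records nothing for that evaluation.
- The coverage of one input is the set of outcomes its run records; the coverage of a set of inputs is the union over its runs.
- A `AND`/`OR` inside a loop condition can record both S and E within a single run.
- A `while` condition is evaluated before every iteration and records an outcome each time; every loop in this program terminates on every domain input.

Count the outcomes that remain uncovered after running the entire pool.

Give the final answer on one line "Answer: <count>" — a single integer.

input #1, m=3, s=9: events B1->F, B2->F, B4->S, B3->F, B6->E, B5->F; outcomes B1=F, B2=F, B3=F, B4=S, B5=F, B6=E
input #2, m=5, s=11: events B1->T, B2->T, B4->S, B3->F, B6->E, B5->T; outcomes B1=T, B2=T, B3=F, B4=S, B5=T, B6=E
input #3, m=2, s=5: events B1->F, B2->F, B4->S, B3->F, B6->S, B5->T; outcomes B1=F, B2=F, B3=F, B4=S, B5=T, B6=S
input #4, m=4, s=4: events B1->F, B2->F, B4->S, B3->F, B6->E, B5->F; outcomes B1=F, B2=F, B3=F, B4=S, B5=F, B6=E
input #5, m=5, s=6: events B1->F, B2->F, B4->S, B3->F, B6->E, B5->F; outcomes B1=F, B2=F, B3=F, B4=S, B5=F, B6=E
input #6, m=6, s=9: events B1->F, B2->F, B4->S, B3->F, B6->E, B5->F; outcomes B1=F, B2=F, B3=F, B4=S, B5=F, B6=E
input #7, m=5, s=10: events B1->F, B2->F, B4->S, B3->F, B6->E, B5->F; outcomes B1=F, B2=F, B3=F, B4=S, B5=F, B6=E
input #8, m=3, s=4: events B1->F, B2->F, B4->S, B3->F, B6->E, B5->F; outcomes B1=F, B2=F, B3=F, B4=S, B5=F, B6=E
union over the pool: B1=T, B1=F, B2=T, B2=F, B3=F, B4=S, B5=T, B5=F, B6=S, B6=E
uncovered (2 of 12): B3=T, B4=E

Answer: 2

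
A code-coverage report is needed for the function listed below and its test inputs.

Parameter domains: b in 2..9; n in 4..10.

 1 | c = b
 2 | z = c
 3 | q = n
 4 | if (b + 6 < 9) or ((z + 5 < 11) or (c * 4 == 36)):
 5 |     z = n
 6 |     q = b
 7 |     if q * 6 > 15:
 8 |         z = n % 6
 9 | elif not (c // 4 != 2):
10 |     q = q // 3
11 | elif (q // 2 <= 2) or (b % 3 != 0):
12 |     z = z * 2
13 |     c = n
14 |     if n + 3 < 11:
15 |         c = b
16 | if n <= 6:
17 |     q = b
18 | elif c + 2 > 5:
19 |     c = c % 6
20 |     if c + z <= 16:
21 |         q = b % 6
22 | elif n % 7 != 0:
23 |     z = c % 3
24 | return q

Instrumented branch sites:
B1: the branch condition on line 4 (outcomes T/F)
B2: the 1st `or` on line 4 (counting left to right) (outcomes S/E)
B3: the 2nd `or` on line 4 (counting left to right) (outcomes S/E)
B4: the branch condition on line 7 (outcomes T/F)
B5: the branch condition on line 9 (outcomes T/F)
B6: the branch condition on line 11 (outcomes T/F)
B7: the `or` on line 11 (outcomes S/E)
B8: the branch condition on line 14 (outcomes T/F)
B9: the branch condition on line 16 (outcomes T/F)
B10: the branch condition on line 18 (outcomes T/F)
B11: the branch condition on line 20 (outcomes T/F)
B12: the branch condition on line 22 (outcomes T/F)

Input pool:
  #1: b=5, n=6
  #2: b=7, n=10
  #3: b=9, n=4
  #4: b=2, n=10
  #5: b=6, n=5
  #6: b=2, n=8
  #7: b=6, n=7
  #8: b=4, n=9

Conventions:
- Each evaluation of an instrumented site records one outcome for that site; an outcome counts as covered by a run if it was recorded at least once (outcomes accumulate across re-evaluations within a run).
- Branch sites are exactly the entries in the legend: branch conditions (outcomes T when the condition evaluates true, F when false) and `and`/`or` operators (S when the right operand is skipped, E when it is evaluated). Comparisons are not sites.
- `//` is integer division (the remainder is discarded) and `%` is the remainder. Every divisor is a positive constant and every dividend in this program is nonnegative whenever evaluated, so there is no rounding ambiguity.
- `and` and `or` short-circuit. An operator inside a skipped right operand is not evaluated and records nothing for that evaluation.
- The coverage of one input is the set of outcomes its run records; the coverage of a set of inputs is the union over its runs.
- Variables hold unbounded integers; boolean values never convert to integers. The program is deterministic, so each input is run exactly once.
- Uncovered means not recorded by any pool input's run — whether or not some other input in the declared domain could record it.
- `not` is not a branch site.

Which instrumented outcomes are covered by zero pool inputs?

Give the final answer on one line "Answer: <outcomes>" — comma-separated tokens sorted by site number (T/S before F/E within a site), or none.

run #1 (b=5, n=6) records B1=T, B2=E, B3=S, B4=T, B9=T
run #2 (b=7, n=10) records B1=F, B2=E, B3=E, B5=F, B6=T, B7=E, B8=F, B9=F, B10=T, B11=F
run #3 (b=9, n=4) records B1=T, B2=E, B3=E, B4=T, B9=T
run #4 (b=2, n=10) records B1=T, B2=S, B4=F, B9=F, B10=F, B12=T
run #5 (b=6, n=5) records B1=F, B2=E, B3=E, B5=F, B6=T, B7=S, B8=T, B9=T
run #6 (b=2, n=8) records B1=T, B2=S, B4=F, B9=F, B10=F, B12=T
run #7 (b=6, n=7) records B1=F, B2=E, B3=E, B5=F, B6=F, B7=E, B9=F, B10=T, B11=T
run #8 (b=4, n=9) records B1=T, B2=E, B3=S, B4=T, B9=F, B10=T, B11=T
union over the pool: B1=T, B1=F, B2=S, B2=E, B3=S, B3=E, B4=T, B4=F, B5=F, B6=T, B6=F, B7=S, B7=E, B8=T, B8=F, B9=T, B9=F, B10=T, B10=F, B11=T, B11=F, B12=T
uncovered (2 of 24): B5=T, B12=F

Answer: B5=T, B12=F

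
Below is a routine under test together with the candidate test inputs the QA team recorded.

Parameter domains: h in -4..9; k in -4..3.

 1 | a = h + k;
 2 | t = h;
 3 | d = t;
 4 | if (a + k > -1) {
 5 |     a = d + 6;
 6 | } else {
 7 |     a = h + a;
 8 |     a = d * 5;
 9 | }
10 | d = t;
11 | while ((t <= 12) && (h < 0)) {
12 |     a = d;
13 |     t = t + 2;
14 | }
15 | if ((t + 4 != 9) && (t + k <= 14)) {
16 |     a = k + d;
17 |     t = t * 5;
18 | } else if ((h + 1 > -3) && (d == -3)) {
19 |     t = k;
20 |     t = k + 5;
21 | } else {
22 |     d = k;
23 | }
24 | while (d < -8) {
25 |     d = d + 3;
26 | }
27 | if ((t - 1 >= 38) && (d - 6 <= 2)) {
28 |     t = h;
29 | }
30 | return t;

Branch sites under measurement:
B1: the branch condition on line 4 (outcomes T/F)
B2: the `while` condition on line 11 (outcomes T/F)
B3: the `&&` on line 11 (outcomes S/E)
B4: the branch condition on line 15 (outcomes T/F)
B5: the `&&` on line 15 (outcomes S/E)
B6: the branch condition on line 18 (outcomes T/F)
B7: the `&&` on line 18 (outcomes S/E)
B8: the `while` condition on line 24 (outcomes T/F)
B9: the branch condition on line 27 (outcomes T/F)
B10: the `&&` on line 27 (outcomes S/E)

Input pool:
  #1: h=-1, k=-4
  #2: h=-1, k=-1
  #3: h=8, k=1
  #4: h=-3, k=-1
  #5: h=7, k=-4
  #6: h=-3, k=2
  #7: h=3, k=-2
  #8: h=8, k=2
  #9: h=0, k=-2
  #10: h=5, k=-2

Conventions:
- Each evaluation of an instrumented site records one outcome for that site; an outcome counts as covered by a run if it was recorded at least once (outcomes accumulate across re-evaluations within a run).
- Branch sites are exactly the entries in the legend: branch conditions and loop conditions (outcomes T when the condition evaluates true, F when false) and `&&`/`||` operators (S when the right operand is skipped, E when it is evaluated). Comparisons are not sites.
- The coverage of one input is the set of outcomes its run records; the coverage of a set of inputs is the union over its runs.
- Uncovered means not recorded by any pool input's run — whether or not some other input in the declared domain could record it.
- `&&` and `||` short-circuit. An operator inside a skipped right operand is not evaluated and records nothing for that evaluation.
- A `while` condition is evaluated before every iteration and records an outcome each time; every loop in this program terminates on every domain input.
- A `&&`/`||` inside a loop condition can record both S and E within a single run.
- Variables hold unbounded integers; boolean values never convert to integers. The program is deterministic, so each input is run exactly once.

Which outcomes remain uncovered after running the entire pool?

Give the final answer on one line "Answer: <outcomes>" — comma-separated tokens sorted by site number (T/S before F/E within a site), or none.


input #1, h=-1, k=-4: events B1->F, B3->E, B2->T, B3->E, B2->T, B3->E, B2->T, B3->E, B2->T, B3->E, B2->T, B3->E, B2->T, B3->E, ...; outcomes B1=F, B2=T, B2=F, B3=S, B3=E, B4=T, B5=E, B8=F, B9=T, B10=E
input #2, h=-1, k=-1: events B1->F, B3->E, B2->T, B3->E, B2->T, B3->E, B2->T, B3->E, B2->T, B3->E, B2->T, B3->E, B2->T, B3->E, ...; outcomes B1=F, B2=T, B2=F, B3=S, B3=E, B4=T, B5=E, B8=F, B9=T, B10=E
input #3, h=8, k=1: events B1->T, B3->E, B2->F, B5->E, B4->T, B8->F, B10->E, B9->T; outcomes B1=T, B2=F, B3=E, B4=T, B5=E, B8=F, B9=T, B10=E
input #4, h=-3, k=-1: events B1->F, B3->E, B2->T, B3->E, B2->T, B3->E, B2->T, B3->E, B2->T, B3->E, B2->T, B3->E, B2->T, B3->E, ...; outcomes B1=F, B2=T, B2=F, B3=S, B3=E, B4=T, B5=E, B8=F, B9=T, B10=E
input #5, h=7, k=-4: events B1->F, B3->E, B2->F, B5->E, B4->T, B8->F, B10->S, B9->F; outcomes B1=F, B2=F, B3=E, B4=T, B5=E, B8=F, B9=F, B10=S
input #6, h=-3, k=2: events B1->T, B3->E, B2->T, B3->E, B2->T, B3->E, B2->T, B3->E, B2->T, B3->E, B2->T, B3->E, B2->T, B3->E, ...; outcomes B1=T, B2=T, B2=F, B3=S, B3=E, B4=F, B5=E, B6=T, B7=E, B8=F, B9=F, B10=S
input #7, h=3, k=-2: events B1->F, B3->E, B2->F, B5->E, B4->T, B8->F, B10->S, B9->F; outcomes B1=F, B2=F, B3=E, B4=T, B5=E, B8=F, B9=F, B10=S
input #8, h=8, k=2: events B1->T, B3->E, B2->F, B5->E, B4->T, B8->F, B10->E, B9->T; outcomes B1=T, B2=F, B3=E, B4=T, B5=E, B8=F, B9=T, B10=E
input #9, h=0, k=-2: events B1->F, B3->E, B2->F, B5->E, B4->T, B8->F, B10->S, B9->F; outcomes B1=F, B2=F, B3=E, B4=T, B5=E, B8=F, B9=F, B10=S
input #10, h=5, k=-2: events B1->T, B3->E, B2->F, B5->S, B4->F, B7->E, B6->F, B8->F, B10->S, B9->F; outcomes B1=T, B2=F, B3=E, B4=F, B5=S, B6=F, B7=E, B8=F, B9=F, B10=S
union over the pool: B1=T, B1=F, B2=T, B2=F, B3=S, B3=E, B4=T, B4=F, B5=S, B5=E, B6=T, B6=F, B7=E, B8=F, B9=T, B9=F, B10=S, B10=E
uncovered (2 of 20): B7=S, B8=T
Answer: B7=S, B8=T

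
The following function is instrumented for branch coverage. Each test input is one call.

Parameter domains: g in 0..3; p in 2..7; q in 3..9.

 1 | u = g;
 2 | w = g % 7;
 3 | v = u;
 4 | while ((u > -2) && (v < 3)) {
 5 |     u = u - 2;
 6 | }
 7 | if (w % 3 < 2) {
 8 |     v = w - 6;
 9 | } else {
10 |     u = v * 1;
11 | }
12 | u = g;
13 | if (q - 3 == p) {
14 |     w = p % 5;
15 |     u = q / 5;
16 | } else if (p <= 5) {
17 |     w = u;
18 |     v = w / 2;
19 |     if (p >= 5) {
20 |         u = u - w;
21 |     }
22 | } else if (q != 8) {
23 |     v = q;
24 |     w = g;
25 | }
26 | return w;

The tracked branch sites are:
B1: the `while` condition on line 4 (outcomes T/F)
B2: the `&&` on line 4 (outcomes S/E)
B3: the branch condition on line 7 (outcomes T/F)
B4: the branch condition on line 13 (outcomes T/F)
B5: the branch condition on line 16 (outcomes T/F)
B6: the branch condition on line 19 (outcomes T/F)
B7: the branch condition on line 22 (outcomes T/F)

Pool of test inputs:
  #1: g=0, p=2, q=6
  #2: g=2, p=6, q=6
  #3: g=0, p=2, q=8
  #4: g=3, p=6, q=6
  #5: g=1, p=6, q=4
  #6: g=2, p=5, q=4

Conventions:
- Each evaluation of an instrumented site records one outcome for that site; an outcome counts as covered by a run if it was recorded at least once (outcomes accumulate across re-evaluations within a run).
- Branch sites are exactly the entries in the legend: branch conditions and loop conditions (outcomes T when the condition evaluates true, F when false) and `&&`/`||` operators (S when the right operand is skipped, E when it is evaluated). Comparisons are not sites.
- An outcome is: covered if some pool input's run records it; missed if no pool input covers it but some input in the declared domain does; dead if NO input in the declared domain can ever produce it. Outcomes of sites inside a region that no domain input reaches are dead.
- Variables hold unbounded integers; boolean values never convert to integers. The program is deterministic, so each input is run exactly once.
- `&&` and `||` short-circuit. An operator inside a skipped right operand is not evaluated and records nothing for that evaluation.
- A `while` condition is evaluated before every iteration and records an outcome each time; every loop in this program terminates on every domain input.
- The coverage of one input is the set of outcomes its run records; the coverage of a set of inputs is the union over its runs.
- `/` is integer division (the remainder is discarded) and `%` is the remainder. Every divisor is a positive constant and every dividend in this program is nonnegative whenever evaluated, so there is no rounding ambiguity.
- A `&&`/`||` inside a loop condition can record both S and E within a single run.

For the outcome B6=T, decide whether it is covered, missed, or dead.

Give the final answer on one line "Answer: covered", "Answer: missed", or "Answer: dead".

B6=T is recorded by pool input(s) 6 -> covered

Answer: covered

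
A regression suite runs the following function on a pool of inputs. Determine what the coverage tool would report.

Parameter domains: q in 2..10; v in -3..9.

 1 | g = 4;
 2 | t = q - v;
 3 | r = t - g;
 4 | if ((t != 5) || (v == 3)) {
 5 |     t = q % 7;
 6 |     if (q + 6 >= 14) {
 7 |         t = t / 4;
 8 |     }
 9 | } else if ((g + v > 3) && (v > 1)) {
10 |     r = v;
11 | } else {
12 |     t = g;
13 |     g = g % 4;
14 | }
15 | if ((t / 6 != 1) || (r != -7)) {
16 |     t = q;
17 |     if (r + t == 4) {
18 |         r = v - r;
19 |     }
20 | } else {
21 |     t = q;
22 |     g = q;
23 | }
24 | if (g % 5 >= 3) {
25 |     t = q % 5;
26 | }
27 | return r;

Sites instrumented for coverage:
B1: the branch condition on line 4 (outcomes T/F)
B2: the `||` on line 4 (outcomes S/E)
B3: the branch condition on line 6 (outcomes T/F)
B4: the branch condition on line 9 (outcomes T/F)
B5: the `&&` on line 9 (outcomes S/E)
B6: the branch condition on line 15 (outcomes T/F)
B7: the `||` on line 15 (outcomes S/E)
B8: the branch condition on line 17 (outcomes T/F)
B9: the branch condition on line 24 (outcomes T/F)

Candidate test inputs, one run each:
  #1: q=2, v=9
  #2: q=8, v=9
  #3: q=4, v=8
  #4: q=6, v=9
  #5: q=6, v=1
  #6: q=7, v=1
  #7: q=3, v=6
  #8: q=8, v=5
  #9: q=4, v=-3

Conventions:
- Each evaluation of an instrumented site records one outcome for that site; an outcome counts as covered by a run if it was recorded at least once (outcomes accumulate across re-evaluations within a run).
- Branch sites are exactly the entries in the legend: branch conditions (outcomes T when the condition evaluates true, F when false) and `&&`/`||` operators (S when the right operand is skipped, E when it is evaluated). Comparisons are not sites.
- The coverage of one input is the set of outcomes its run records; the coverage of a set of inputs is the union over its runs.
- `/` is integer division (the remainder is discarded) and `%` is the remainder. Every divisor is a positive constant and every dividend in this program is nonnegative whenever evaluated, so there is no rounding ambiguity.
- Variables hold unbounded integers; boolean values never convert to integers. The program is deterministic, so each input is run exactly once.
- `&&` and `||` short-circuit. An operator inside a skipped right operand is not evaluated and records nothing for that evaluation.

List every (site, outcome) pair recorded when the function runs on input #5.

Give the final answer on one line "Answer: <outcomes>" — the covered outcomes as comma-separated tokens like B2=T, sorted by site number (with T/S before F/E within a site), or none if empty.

Event log for input #5 (q=6, v=1):
  B2->E, B1->F, B5->E, B4->F, B7->S, B6->T, B8->F, B9->F
deduplicating events, the covered set is: B1=F, B2=E, B4=F, B5=E, B6=T, B7=S, B8=F, B9=F

Answer: B1=F, B2=E, B4=F, B5=E, B6=T, B7=S, B8=F, B9=F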